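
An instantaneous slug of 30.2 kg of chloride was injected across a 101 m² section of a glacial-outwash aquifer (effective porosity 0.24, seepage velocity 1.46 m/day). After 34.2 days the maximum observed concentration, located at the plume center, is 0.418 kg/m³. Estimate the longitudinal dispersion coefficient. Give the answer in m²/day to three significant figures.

At the plume center C_max = M/(n_e·A·√(4πDt)), so D = M²/(4πt·(n_e·A·C_max)²).
n_e·A·C_max = 0.24 × 101 × 0.418 = 10.13 kg/m.
D = 30.2²/(4π × 34.2 × 10.13²) = 0.0207 m²/day.

0.0207 m²/day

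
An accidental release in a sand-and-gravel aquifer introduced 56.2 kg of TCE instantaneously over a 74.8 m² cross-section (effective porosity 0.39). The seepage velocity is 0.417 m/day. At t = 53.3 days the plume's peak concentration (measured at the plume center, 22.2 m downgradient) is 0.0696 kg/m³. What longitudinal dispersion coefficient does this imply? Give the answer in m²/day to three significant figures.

At the plume center C_max = M/(n_e·A·√(4πDt)), so D = M²/(4πt·(n_e·A·C_max)²).
n_e·A·C_max = 0.39 × 74.8 × 0.0696 = 2.030 kg/m.
D = 56.2²/(4π × 53.3 × 2.030²) = 1.14 m²/day.

1.14 m²/day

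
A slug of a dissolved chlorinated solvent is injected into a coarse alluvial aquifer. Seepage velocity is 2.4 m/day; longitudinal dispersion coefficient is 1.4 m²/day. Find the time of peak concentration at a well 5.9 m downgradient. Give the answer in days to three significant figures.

2.23 days

For the 1D instantaneous-source solution, setting ∂C/∂t = 0 at fixed x gives v²t² + 2Dt − x² = 0, so t = (√(D² + v²x²) − D)/v².
√(D² + v²x²) = √(1.4² + 2.4² × 5.9²) = 14.23; v² = 5.76.
t = (14.23 − 1.4)/5.76 = 2.23 days (vs. the pure-advection estimate x/v = 2.46 d).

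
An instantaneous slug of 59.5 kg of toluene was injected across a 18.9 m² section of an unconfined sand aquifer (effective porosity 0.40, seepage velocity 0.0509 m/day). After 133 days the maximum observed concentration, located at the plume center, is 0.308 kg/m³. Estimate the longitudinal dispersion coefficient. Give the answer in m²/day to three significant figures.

At the plume center C_max = M/(n_e·A·√(4πDt)), so D = M²/(4πt·(n_e·A·C_max)²).
n_e·A·C_max = 0.40 × 18.9 × 0.308 = 2.328 kg/m.
D = 59.5²/(4π × 133 × 2.328²) = 0.391 m²/day.

0.391 m²/day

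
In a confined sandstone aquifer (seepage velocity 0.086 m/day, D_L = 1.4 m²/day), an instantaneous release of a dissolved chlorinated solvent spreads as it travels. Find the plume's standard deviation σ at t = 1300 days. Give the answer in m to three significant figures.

Dispersive spreading gives a Gaussian with σ² = 2Dt; advection only shifts the center.
σ = √(2 × 1.4 × 1300) = 60.3 m.

60.3 m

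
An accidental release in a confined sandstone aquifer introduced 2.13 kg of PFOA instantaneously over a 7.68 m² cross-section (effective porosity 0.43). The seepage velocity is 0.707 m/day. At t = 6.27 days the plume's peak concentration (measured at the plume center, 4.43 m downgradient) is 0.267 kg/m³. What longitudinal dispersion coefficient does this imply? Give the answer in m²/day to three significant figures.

0.0741 m²/day

At the plume center C_max = M/(n_e·A·√(4πDt)), so D = M²/(4πt·(n_e·A·C_max)²).
n_e·A·C_max = 0.43 × 7.68 × 0.267 = 0.8817 kg/m.
D = 2.13²/(4π × 6.27 × 0.8817²) = 0.0741 m²/day.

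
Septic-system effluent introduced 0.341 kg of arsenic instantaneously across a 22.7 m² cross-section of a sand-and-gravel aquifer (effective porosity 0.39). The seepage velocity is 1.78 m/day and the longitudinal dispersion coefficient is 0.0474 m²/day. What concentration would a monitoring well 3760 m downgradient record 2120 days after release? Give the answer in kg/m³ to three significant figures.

For an instantaneous plane source, C(x,t) = M/(n_e·A·√(4πDt)) · exp(−(x−vt)²/(4Dt)), with n_e·A the pore (flow) area.
Plume center vt = 1.78 × 2120 = 3773.6 m, so the well at 3760 m is 13.6 m upgradient of the peak.
√(4πDt) = 35.54 m, giving peak height M/(n_e·A·√(4πDt)) = 0.341/(0.39 × 22.7 × 35.54) = 0.001084 kg/m³.
(x−vt)²/(4Dt) = (-13.6)²/(4 × 0.0474 × 2120) = 0.4602; exp(−0.4602) = 0.6312.
C = 0.001084 × 0.6312 = 0.000684 kg/m³.

0.000684 kg/m³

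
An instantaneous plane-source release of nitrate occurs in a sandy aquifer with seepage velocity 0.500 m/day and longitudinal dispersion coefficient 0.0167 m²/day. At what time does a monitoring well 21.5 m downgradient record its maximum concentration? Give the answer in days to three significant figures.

42.9 days

For the 1D instantaneous-source solution, setting ∂C/∂t = 0 at fixed x gives v²t² + 2Dt − x² = 0, so t = (√(D² + v²x²) − D)/v².
√(D² + v²x²) = √(0.0167² + 0.500² × 21.5²) = 10.75; v² = 0.25.
t = (10.75 − 0.0167)/0.25 = 42.9 days (vs. the pure-advection estimate x/v = 43.0 d).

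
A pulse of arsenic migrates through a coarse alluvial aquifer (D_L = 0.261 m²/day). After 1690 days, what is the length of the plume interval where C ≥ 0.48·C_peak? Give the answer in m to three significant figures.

The plume is Gaussian with σ = √(2Dt) = √(2 × 0.261 × 1690) = 29.70 m.
C/C_peak = exp(−Δx²/(2σ²)) = 0.48 ⇒ Δx = σ·√(−2 ln 0.48) = 29.70 × 1.212 = 36.00 m.
Width = 2Δx = 72.0 m.

72.0 m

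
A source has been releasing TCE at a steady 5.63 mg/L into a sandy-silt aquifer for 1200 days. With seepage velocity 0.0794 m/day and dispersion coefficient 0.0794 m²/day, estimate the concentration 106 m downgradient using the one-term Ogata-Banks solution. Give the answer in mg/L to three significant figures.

For a continuous step input, C/C₀ ≈ ½·erfc((x−vt)/(2√(Dt))).
vt = 0.0794 × 1200 = 95.28 m and 2√(Dt) = 2√(0.0794 × 1200) = 19.52 m.
Argument (x−vt)/(2√(Dt)) = (106 − 95.28)/19.52 = 0.5492; ½·erfc(0.5492) = 0.2187.
C = 5.63 × 0.2187 = 1.23 mg/L.

1.23 mg/L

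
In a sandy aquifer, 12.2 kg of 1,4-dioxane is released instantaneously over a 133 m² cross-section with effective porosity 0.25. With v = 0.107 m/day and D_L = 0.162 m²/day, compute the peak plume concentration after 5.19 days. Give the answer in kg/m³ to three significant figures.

The peak of an instantaneous 1D plume sits at x = vt; there the Gaussian factor is 1 and C_max = M/(n_e·A·√(4πDt)), where n_e·A is the pore area the mass is dissolved in.
√(4πDt) = √(4π × 0.162 × 5.19) = 3.250 m, so C_max = 12.2/(0.25 × 133 × 3.250) = 0.113 kg/m³.

0.113 kg/m³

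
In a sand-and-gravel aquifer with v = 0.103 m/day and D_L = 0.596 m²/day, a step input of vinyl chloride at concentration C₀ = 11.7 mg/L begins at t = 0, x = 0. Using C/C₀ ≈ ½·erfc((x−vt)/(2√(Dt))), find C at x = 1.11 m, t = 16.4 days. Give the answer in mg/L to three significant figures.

For a continuous step input, C/C₀ ≈ ½·erfc((x−vt)/(2√(Dt))).
vt = 0.103 × 16.4 = 1.6892 m and 2√(Dt) = 2√(0.596 × 16.4) = 6.253 m.
Argument (x−vt)/(2√(Dt)) = (1.11 − 1.6892)/6.253 = -0.09263; ½·erfc(-0.09263) = 0.5521.
C = 11.7 × 0.5521 = 6.46 mg/L.

6.46 mg/L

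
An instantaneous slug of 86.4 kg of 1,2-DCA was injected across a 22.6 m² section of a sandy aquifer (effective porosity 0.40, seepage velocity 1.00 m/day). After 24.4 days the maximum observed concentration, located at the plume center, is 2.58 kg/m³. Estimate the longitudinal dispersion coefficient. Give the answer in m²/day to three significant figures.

At the plume center C_max = M/(n_e·A·√(4πDt)), so D = M²/(4πt·(n_e·A·C_max)²).
n_e·A·C_max = 0.40 × 22.6 × 2.58 = 23.32 kg/m.
D = 86.4²/(4π × 24.4 × 23.32²) = 0.0448 m²/day.

0.0448 m²/day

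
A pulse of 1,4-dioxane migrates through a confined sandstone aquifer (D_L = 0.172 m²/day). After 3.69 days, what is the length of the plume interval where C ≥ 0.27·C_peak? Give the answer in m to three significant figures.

3.65 m

The plume is Gaussian with σ = √(2Dt) = √(2 × 0.172 × 3.69) = 1.127 m.
C/C_peak = exp(−Δx²/(2σ²)) = 0.27 ⇒ Δx = σ·√(−2 ln 0.27) = 1.127 × 1.618 = 1.823 m.
Width = 2Δx = 3.65 m.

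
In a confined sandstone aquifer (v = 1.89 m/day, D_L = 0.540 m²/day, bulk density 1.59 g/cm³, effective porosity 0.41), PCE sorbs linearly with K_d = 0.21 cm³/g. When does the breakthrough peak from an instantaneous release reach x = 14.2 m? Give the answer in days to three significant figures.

13.4 days

Retardation factor R = 1 + ρ_b·K_d/n = 1 + 1.59 × 0.21/0.41 = 1.814.
Sorption retards both mechanisms: v_R = v/R = 1.042 m/day, D_R = D/R = 0.2977 m²/day.
Peak time from v_R²t² + 2D_R t − x² = 0: t = (√(D_R² + v_R²x²) − D_R)/v_R².
√(D_R² + v_R²x²) = √(0.2977² + 1.042² × 14.2²) = 14.80; v_R² = 1.086.
t = (14.80 − 0.2977)/1.086 = 13.4 days.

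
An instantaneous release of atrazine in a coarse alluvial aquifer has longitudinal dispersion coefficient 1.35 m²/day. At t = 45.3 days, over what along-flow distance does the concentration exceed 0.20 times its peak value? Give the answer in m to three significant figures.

39.7 m

The plume is Gaussian with σ = √(2Dt) = √(2 × 1.35 × 45.3) = 11.06 m.
C/C_peak = exp(−Δx²/(2σ²)) = 0.20 ⇒ Δx = σ·√(−2 ln 0.20) = 11.06 × 1.794 = 19.84 m.
Width = 2Δx = 39.7 m.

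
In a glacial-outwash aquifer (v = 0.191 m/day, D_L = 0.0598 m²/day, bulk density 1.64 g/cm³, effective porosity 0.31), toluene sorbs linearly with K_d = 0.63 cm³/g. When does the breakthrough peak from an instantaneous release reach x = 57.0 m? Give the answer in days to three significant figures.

1290 days

Retardation factor R = 1 + ρ_b·K_d/n = 1 + 1.64 × 0.63/0.31 = 4.333.
Sorption retards both mechanisms: v_R = v/R = 0.04408 m/day, D_R = D/R = 0.01380 m²/day.
Peak time from v_R²t² + 2D_R t − x² = 0: t = (√(D_R² + v_R²x²) − D_R)/v_R².
√(D_R² + v_R²x²) = √(0.01380² + 0.04408² × 57.0²) = 2.513; v_R² = 0.001943.
t = (2.513 − 0.01380)/0.001943 = 1290 days.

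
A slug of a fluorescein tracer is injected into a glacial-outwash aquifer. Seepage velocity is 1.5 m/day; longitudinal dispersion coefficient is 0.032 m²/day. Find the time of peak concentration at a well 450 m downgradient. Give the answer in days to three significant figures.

For the 1D instantaneous-source solution, setting ∂C/∂t = 0 at fixed x gives v²t² + 2Dt − x² = 0, so t = (√(D² + v²x²) − D)/v².
√(D² + v²x²) = √(0.032² + 1.5² × 450²) = 675.0; v² = 2.25.
t = (675.0 − 0.032)/2.25 = 300 days (vs. the pure-advection estimate x/v = 300 d).

300 days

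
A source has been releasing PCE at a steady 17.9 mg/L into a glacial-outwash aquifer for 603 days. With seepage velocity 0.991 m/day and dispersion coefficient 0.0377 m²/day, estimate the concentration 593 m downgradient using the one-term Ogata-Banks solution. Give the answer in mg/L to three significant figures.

For a continuous step input, C/C₀ ≈ ½·erfc((x−vt)/(2√(Dt))).
vt = 0.991 × 603 = 597.573 m and 2√(Dt) = 2√(0.0377 × 603) = 9.536 m.
Argument (x−vt)/(2√(Dt)) = (593 − 597.573)/9.536 = -0.4796; ½·erfc(-0.4796) = 0.7512.
C = 17.9 × 0.7512 = 13.4 mg/L.

13.4 mg/L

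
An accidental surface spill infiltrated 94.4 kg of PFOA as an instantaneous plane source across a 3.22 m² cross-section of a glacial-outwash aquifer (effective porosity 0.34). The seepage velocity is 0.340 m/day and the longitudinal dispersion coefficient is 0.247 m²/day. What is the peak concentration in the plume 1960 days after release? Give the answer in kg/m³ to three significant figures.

The peak of an instantaneous 1D plume sits at x = vt; there the Gaussian factor is 1 and C_max = M/(n_e·A·√(4πDt)), where n_e·A is the pore area the mass is dissolved in.
√(4πDt) = √(4π × 0.247 × 1960) = 78.00 m, so C_max = 94.4/(0.34 × 3.22 × 78.00) = 1.11 kg/m³.

1.11 kg/m³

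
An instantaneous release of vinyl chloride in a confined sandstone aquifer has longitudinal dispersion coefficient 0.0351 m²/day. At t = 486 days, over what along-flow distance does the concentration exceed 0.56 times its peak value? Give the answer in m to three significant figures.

12.6 m

The plume is Gaussian with σ = √(2Dt) = √(2 × 0.0351 × 486) = 5.841 m.
C/C_peak = exp(−Δx²/(2σ²)) = 0.56 ⇒ Δx = σ·√(−2 ln 0.56) = 5.841 × 1.077 = 6.291 m.
Width = 2Δx = 12.6 m.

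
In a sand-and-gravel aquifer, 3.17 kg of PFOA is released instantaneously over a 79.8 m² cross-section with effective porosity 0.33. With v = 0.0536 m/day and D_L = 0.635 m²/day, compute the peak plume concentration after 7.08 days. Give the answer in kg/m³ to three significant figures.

The peak of an instantaneous 1D plume sits at x = vt; there the Gaussian factor is 1 and C_max = M/(n_e·A·√(4πDt)), where n_e·A is the pore area the mass is dissolved in.
√(4πDt) = √(4π × 0.635 × 7.08) = 7.516 m, so C_max = 3.17/(0.33 × 79.8 × 7.516) = 0.0160 kg/m³.

0.0160 kg/m³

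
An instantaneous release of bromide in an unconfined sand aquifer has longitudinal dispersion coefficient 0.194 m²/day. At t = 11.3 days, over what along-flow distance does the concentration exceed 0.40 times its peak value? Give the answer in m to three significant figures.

The plume is Gaussian with σ = √(2Dt) = √(2 × 0.194 × 11.3) = 2.094 m.
C/C_peak = exp(−Δx²/(2σ²)) = 0.40 ⇒ Δx = σ·√(−2 ln 0.40) = 2.094 × 1.354 = 2.835 m.
Width = 2Δx = 5.67 m.

5.67 m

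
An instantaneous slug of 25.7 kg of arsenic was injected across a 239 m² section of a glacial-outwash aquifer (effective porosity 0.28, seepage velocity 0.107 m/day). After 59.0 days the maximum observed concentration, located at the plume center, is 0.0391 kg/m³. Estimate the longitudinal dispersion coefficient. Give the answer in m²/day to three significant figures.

At the plume center C_max = M/(n_e·A·√(4πDt)), so D = M²/(4πt·(n_e·A·C_max)²).
n_e·A·C_max = 0.28 × 239 × 0.0391 = 2.617 kg/m.
D = 25.7²/(4π × 59.0 × 2.617²) = 0.130 m²/day.

0.130 m²/day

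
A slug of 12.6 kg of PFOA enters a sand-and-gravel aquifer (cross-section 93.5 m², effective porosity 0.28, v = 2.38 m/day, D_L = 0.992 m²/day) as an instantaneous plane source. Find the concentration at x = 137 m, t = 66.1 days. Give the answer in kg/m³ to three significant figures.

For an instantaneous plane source, C(x,t) = M/(n_e·A·√(4πDt)) · exp(−(x−vt)²/(4Dt)), with n_e·A the pore (flow) area.
Plume center vt = 2.38 × 66.1 = 157.318 m, so the well at 137 m is 20.318 m upgradient of the peak.
√(4πDt) = 28.71 m, giving peak height M/(n_e·A·√(4πDt)) = 12.6/(0.28 × 93.5 × 28.71) = 0.01676 kg/m³.
(x−vt)²/(4Dt) = (-20.318)²/(4 × 0.992 × 66.1) = 1.574; exp(−1.574) = 0.2072.
C = 0.01676 × 0.2072 = 0.00347 kg/m³.

0.00347 kg/m³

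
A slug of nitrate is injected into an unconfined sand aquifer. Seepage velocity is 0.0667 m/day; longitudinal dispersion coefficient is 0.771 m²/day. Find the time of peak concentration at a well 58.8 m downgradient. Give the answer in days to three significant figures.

For the 1D instantaneous-source solution, setting ∂C/∂t = 0 at fixed x gives v²t² + 2Dt − x² = 0, so t = (√(D² + v²x²) − D)/v².
√(D² + v²x²) = √(0.771² + 0.0667² × 58.8²) = 3.997; v² = 0.00444889.
t = (3.997 − 0.771)/0.00444889 = 725 days (vs. the pure-advection estimate x/v = 882 d).

725 days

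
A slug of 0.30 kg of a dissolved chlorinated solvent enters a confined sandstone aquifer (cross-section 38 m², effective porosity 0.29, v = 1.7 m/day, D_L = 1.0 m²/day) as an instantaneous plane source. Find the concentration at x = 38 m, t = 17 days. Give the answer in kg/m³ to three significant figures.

For an instantaneous plane source, C(x,t) = M/(n_e·A·√(4πDt)) · exp(−(x−vt)²/(4Dt)), with n_e·A the pore (flow) area.
Plume center vt = 1.7 × 17 = 28.9 m, so the well at 38 m is 9.1 m downgradient of the peak.
√(4πDt) = 14.62 m, giving peak height M/(n_e·A·√(4πDt)) = 0.30/(0.29 × 38 × 14.62) = 0.001862 kg/m³.
(x−vt)²/(4Dt) = (9.1)²/(4 × 1.0 × 17) = 1.218; exp(−1.218) = 0.2958.
C = 0.001862 × 0.2958 = 0.000551 kg/m³.

0.000551 kg/m³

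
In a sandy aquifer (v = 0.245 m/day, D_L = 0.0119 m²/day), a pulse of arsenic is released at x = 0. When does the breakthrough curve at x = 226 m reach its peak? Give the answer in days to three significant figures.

922 days

For the 1D instantaneous-source solution, setting ∂C/∂t = 0 at fixed x gives v²t² + 2Dt − x² = 0, so t = (√(D² + v²x²) − D)/v².
√(D² + v²x²) = √(0.0119² + 0.245² × 226²) = 55.37; v² = 0.060025.
t = (55.37 − 0.0119)/0.060025 = 922 days (vs. the pure-advection estimate x/v = 922 d).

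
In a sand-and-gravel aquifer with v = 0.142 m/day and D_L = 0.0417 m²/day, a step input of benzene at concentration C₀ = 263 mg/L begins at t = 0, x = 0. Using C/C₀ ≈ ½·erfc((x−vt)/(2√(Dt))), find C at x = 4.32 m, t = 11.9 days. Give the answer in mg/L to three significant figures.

1.09 mg/L

For a continuous step input, C/C₀ ≈ ½·erfc((x−vt)/(2√(Dt))).
vt = 0.142 × 11.9 = 1.6898 m and 2√(Dt) = 2√(0.0417 × 11.9) = 1.409 m.
Argument (x−vt)/(2√(Dt)) = (4.32 − 1.6898)/1.409 = 1.867; ½·erfc(1.867) = 0.004141.
C = 263 × 0.004141 = 1.09 mg/L.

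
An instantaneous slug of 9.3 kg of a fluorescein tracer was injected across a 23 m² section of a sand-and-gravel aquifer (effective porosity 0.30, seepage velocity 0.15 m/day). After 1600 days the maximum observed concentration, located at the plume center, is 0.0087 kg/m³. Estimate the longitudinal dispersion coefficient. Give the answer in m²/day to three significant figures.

At the plume center C_max = M/(n_e·A·√(4πDt)), so D = M²/(4πt·(n_e·A·C_max)²).
n_e·A·C_max = 0.30 × 23 × 0.0087 = 0.06003 kg/m.
D = 9.3²/(4π × 1600 × 0.06003²) = 1.19 m²/day.

1.19 m²/day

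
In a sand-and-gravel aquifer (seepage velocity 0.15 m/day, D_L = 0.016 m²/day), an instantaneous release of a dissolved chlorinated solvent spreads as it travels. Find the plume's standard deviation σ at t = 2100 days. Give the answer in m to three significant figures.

Dispersive spreading gives a Gaussian with σ² = 2Dt; advection only shifts the center.
σ = √(2 × 0.016 × 2100) = 8.20 m.

8.20 m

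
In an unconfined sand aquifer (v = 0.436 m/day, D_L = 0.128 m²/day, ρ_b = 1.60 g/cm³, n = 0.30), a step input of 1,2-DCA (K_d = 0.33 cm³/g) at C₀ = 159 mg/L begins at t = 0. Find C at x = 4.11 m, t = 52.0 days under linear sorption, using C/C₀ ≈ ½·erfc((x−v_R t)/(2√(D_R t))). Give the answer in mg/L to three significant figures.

154 mg/L

Retardation factor R = 1 + ρ_b·K_d/n = 1 + 1.60 × 0.33/0.30 = 2.760.
Sorption retards both mechanisms: v_R = v/R = 0.1580 m/day, D_R = D/R = 0.04638 m²/day.
v_R·t = 0.1580 × 52.0 = 8.216 m; 2√(D_R t) = 3.106 m; argument = (4.11 − 8.216)/3.106 = -1.322.
C = C₀ × ½·erfc(-1.322) = 159 × 0.9692 = 154 mg/L.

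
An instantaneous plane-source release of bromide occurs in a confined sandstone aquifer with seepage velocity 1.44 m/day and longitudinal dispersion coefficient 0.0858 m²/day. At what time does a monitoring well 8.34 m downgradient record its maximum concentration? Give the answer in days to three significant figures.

5.75 days

For the 1D instantaneous-source solution, setting ∂C/∂t = 0 at fixed x gives v²t² + 2Dt − x² = 0, so t = (√(D² + v²x²) − D)/v².
√(D² + v²x²) = √(0.0858² + 1.44² × 8.34²) = 12.01; v² = 2.0736.
t = (12.01 − 0.0858)/2.0736 = 5.75 days (vs. the pure-advection estimate x/v = 5.79 d).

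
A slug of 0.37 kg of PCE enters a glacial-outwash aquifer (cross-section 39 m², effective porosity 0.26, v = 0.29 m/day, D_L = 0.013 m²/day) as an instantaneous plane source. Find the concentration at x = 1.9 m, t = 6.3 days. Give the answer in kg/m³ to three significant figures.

For an instantaneous plane source, C(x,t) = M/(n_e·A·√(4πDt)) · exp(−(x−vt)²/(4Dt)), with n_e·A the pore (flow) area.
Plume center vt = 0.29 × 6.3 = 1.827 m, so the well at 1.9 m is 0.073 m downgradient of the peak.
√(4πDt) = 1.014 m, giving peak height M/(n_e·A·√(4πDt)) = 0.37/(0.26 × 39 × 1.014) = 0.03599 kg/m³.
(x−vt)²/(4Dt) = (0.073)²/(4 × 0.013 × 6.3) = 0.01627; exp(−0.01627) = 0.9839.
C = 0.03599 × 0.9839 = 0.0354 kg/m³.

0.0354 kg/m³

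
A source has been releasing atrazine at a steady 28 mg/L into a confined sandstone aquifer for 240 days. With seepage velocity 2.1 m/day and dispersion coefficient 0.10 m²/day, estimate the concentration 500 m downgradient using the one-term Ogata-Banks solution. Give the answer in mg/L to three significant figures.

For a continuous step input, C/C₀ ≈ ½·erfc((x−vt)/(2√(Dt))).
vt = 2.1 × 240 = 504 m and 2√(Dt) = 2√(0.10 × 240) = 9.798 m.
Argument (x−vt)/(2√(Dt)) = (500 − 504)/9.798 = -0.4082; ½·erfc(-0.4082) = 0.7181.
C = 28 × 0.7181 = 20.1 mg/L.

20.1 mg/L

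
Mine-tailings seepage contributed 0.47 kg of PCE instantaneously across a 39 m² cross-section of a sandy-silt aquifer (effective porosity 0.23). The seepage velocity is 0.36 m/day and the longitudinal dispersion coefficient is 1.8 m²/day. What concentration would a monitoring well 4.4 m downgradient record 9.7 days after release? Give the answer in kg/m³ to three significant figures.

For an instantaneous plane source, C(x,t) = M/(n_e·A·√(4πDt)) · exp(−(x−vt)²/(4Dt)), with n_e·A the pore (flow) area.
Plume center vt = 0.36 × 9.7 = 3.492 m, so the well at 4.4 m is 0.908 m downgradient of the peak.
√(4πDt) = 14.81 m, giving peak height M/(n_e·A·√(4πDt)) = 0.47/(0.23 × 39 × 14.81) = 0.003538 kg/m³.
(x−vt)²/(4Dt) = (0.908)²/(4 × 1.8 × 9.7) = 0.01181; exp(−0.01181) = 0.9883.
C = 0.003538 × 0.9883 = 0.00350 kg/m³.

0.00350 kg/m³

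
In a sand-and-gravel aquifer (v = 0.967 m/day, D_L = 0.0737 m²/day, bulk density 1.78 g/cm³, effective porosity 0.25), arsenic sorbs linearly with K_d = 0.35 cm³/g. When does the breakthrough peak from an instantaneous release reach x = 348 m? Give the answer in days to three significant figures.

Retardation factor R = 1 + ρ_b·K_d/n = 1 + 1.78 × 0.35/0.25 = 3.492.
Sorption retards both mechanisms: v_R = v/R = 0.2769 m/day, D_R = D/R = 0.02111 m²/day.
Peak time from v_R²t² + 2D_R t − x² = 0: t = (√(D_R² + v_R²x²) − D_R)/v_R².
√(D_R² + v_R²x²) = √(0.02111² + 0.2769² × 348²) = 96.36; v_R² = 0.07667.
t = (96.36 − 0.02111)/0.07667 = 1260 days.

1260 days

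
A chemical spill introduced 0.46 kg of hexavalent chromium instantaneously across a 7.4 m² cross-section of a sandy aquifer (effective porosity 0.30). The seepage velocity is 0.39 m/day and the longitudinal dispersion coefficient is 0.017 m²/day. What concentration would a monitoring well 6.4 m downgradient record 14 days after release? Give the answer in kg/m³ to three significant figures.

0.0474 kg/m³

For an instantaneous plane source, C(x,t) = M/(n_e·A·√(4πDt)) · exp(−(x−vt)²/(4Dt)), with n_e·A the pore (flow) area.
Plume center vt = 0.39 × 14 = 5.46 m, so the well at 6.4 m is 0.94 m downgradient of the peak.
√(4πDt) = 1.729 m, giving peak height M/(n_e·A·√(4πDt)) = 0.46/(0.30 × 7.4 × 1.729) = 0.1198 kg/m³.
(x−vt)²/(4Dt) = (0.94)²/(4 × 0.017 × 14) = 0.9282; exp(−0.9282) = 0.3953.
C = 0.1198 × 0.3953 = 0.0474 kg/m³.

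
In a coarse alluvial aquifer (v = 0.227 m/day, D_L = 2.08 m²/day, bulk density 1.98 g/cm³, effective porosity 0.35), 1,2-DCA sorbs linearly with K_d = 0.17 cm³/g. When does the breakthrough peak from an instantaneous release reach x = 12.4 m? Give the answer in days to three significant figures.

Retardation factor R = 1 + ρ_b·K_d/n = 1 + 1.98 × 0.17/0.35 = 1.962.
Sorption retards both mechanisms: v_R = v/R = 0.1157 m/day, D_R = D/R = 1.060 m²/day.
Peak time from v_R²t² + 2D_R t − x² = 0: t = (√(D_R² + v_R²x²) − D_R)/v_R².
√(D_R² + v_R²x²) = √(1.060² + 0.1157² × 12.4²) = 1.784; v_R² = 0.01339.
t = (1.784 − 1.060)/0.01339 = 54.1 days.

54.1 days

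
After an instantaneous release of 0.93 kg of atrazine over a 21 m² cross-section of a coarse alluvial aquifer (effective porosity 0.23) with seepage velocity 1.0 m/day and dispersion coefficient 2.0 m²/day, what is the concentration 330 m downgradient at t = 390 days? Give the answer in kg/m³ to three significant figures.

For an instantaneous plane source, C(x,t) = M/(n_e·A·√(4πDt)) · exp(−(x−vt)²/(4Dt)), with n_e·A the pore (flow) area.
Plume center vt = 1.0 × 390 = 390 m, so the well at 330 m is 60 m upgradient of the peak.
√(4πDt) = 99.00 m, giving peak height M/(n_e·A·√(4πDt)) = 0.93/(0.23 × 21 × 99.00) = 0.001945 kg/m³.
(x−vt)²/(4Dt) = (-60)²/(4 × 2.0 × 390) = 1.154; exp(−1.154) = 0.3154.
C = 0.001945 × 0.3154 = 0.000613 kg/m³.

0.000613 kg/m³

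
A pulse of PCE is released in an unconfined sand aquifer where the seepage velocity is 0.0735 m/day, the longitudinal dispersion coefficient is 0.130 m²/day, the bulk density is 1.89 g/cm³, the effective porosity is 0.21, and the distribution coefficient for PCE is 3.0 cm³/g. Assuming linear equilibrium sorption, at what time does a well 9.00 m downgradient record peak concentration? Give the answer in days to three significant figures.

2820 days

Retardation factor R = 1 + ρ_b·K_d/n = 1 + 1.89 × 3.0/0.21 = 28.00.
Sorption retards both mechanisms: v_R = v/R = 0.002625 m/day, D_R = D/R = 0.004643 m²/day.
Peak time from v_R²t² + 2D_R t − x² = 0: t = (√(D_R² + v_R²x²) − D_R)/v_R².
√(D_R² + v_R²x²) = √(0.004643² + 0.002625² × 9.00²) = 0.02408; v_R² = 6.891e-06.
t = (0.02408 − 0.004643)/6.891e-06 = 2820 days.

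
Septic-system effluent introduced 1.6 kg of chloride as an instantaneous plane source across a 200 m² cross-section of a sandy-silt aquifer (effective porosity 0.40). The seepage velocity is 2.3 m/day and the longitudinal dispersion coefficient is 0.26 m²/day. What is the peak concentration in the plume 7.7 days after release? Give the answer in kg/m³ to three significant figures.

The peak of an instantaneous 1D plume sits at x = vt; there the Gaussian factor is 1 and C_max = M/(n_e·A·√(4πDt)), where n_e·A is the pore area the mass is dissolved in.
√(4πDt) = √(4π × 0.26 × 7.7) = 5.016 m, so C_max = 1.6/(0.40 × 200 × 5.016) = 0.00399 kg/m³.

0.00399 kg/m³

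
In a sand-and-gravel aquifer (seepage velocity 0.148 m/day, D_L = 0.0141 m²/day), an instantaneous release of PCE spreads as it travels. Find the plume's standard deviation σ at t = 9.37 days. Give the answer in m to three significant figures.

Dispersive spreading gives a Gaussian with σ² = 2Dt; advection only shifts the center.
σ = √(2 × 0.0141 × 9.37) = 0.514 m.

0.514 m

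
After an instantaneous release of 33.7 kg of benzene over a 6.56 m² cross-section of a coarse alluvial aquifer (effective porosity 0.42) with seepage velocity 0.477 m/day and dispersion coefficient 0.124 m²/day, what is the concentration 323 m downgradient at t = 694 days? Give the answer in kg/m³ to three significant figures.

For an instantaneous plane source, C(x,t) = M/(n_e·A·√(4πDt)) · exp(−(x−vt)²/(4Dt)), with n_e·A the pore (flow) area.
Plume center vt = 0.477 × 694 = 331.038 m, so the well at 323 m is 8.038 m upgradient of the peak.
√(4πDt) = 32.88 m, giving peak height M/(n_e·A·√(4πDt)) = 33.7/(0.42 × 6.56 × 32.88) = 0.3720 kg/m³.
(x−vt)²/(4Dt) = (-8.038)²/(4 × 0.124 × 694) = 0.1877; exp(−0.1877) = 0.8289.
C = 0.3720 × 0.8289 = 0.308 kg/m³.

0.308 kg/m³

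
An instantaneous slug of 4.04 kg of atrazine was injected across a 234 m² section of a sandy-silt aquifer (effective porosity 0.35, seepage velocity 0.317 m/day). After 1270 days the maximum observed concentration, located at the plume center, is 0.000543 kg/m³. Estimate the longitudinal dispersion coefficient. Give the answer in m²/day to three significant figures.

At the plume center C_max = M/(n_e·A·√(4πDt)), so D = M²/(4πt·(n_e·A·C_max)²).
n_e·A·C_max = 0.35 × 234 × 0.000543 = 0.04447 kg/m.
D = 4.04²/(4π × 1270 × 0.04447²) = 0.517 m²/day.

0.517 m²/day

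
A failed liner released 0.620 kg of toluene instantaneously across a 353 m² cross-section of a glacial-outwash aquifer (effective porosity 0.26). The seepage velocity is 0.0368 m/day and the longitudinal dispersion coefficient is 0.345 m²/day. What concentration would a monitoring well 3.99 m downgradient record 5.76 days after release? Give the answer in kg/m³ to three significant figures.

For an instantaneous plane source, C(x,t) = M/(n_e·A·√(4πDt)) · exp(−(x−vt)²/(4Dt)), with n_e·A the pore (flow) area.
Plume center vt = 0.0368 × 5.76 = 0.211968 m, so the well at 3.99 m is 3.778032 m downgradient of the peak.
√(4πDt) = 4.997 m, giving peak height M/(n_e·A·√(4πDt)) = 0.620/(0.26 × 353 × 4.997) = 0.001352 kg/m³.
(x−vt)²/(4Dt) = (3.778032)²/(4 × 0.345 × 5.76) = 1.796; exp(−1.796) = 0.1660.
C = 0.001352 × 0.1660 = 0.000224 kg/m³.

0.000224 kg/m³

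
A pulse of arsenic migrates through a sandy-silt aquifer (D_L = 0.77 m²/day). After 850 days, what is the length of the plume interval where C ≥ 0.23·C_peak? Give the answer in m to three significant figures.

The plume is Gaussian with σ = √(2Dt) = √(2 × 0.77 × 850) = 36.18 m.
C/C_peak = exp(−Δx²/(2σ²)) = 0.23 ⇒ Δx = σ·√(−2 ln 0.23) = 36.18 × 1.714 = 62.01 m.
Width = 2Δx = 124 m.

124 m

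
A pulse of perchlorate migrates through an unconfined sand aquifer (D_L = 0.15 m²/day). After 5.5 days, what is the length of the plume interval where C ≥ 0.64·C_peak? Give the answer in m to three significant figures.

The plume is Gaussian with σ = √(2Dt) = √(2 × 0.15 × 5.5) = 1.285 m.
C/C_peak = exp(−Δx²/(2σ²)) = 0.64 ⇒ Δx = σ·√(−2 ln 0.64) = 1.285 × 0.9448 = 1.214 m.
Width = 2Δx = 2.43 m.

2.43 m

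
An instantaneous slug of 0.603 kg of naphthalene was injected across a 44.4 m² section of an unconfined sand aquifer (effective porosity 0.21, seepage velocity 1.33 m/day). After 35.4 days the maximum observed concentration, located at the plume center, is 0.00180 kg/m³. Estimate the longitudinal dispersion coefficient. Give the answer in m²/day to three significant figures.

2.90 m²/day

At the plume center C_max = M/(n_e·A·√(4πDt)), so D = M²/(4πt·(n_e·A·C_max)²).
n_e·A·C_max = 0.21 × 44.4 × 0.00180 = 0.01678 kg/m.
D = 0.603²/(4π × 35.4 × 0.01678²) = 2.90 m²/day.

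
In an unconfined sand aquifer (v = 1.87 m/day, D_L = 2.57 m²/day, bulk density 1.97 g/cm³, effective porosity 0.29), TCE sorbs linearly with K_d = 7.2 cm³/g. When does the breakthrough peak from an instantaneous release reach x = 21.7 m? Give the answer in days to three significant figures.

Retardation factor R = 1 + ρ_b·K_d/n = 1 + 1.97 × 7.2/0.29 = 49.91.
Sorption retards both mechanisms: v_R = v/R = 0.03747 m/day, D_R = D/R = 0.05149 m²/day.
Peak time from v_R²t² + 2D_R t − x² = 0: t = (√(D_R² + v_R²x²) − D_R)/v_R².
√(D_R² + v_R²x²) = √(0.05149² + 0.03747² × 21.7²) = 0.8147; v_R² = 0.001404.
t = (0.8147 − 0.05149)/0.001404 = 544 days.

544 days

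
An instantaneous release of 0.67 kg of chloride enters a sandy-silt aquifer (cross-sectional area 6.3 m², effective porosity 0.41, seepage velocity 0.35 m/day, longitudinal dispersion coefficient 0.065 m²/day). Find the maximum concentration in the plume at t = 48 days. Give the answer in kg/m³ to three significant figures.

0.0414 kg/m³

The peak of an instantaneous 1D plume sits at x = vt; there the Gaussian factor is 1 and C_max = M/(n_e·A·√(4πDt)), where n_e·A is the pore area the mass is dissolved in.
√(4πDt) = √(4π × 0.065 × 48) = 6.262 m, so C_max = 0.67/(0.41 × 6.3 × 6.262) = 0.0414 kg/m³.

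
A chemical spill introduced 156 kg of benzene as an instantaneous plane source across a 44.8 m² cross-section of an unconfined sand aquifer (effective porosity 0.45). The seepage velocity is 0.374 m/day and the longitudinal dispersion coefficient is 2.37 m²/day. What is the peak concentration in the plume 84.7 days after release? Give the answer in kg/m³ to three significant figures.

0.154 kg/m³

The peak of an instantaneous 1D plume sits at x = vt; there the Gaussian factor is 1 and C_max = M/(n_e·A·√(4πDt)), where n_e·A is the pore area the mass is dissolved in.
√(4πDt) = √(4π × 2.37 × 84.7) = 50.23 m, so C_max = 156/(0.45 × 44.8 × 50.23) = 0.154 kg/m³.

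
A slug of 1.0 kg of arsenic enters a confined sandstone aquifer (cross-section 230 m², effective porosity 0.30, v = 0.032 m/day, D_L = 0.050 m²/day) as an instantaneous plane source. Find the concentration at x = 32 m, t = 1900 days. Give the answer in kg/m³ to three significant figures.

For an instantaneous plane source, C(x,t) = M/(n_e·A·√(4πDt)) · exp(−(x−vt)²/(4Dt)), with n_e·A the pore (flow) area.
Plume center vt = 0.032 × 1900 = 60.8 m, so the well at 32 m is 28.8 m upgradient of the peak.
√(4πDt) = 34.55 m, giving peak height M/(n_e·A·√(4πDt)) = 1.0/(0.30 × 230 × 34.55) = 0.0004195 kg/m³.
(x−vt)²/(4Dt) = (-28.8)²/(4 × 0.050 × 1900) = 2.183; exp(−2.183) = 0.1127.
C = 0.0004195 × 0.1127 = 4.73e-05 kg/m³.

4.73e-05 kg/m³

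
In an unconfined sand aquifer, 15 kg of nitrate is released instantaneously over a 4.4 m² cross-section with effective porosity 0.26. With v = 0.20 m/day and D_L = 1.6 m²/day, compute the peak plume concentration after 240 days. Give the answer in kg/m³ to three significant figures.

0.189 kg/m³

The peak of an instantaneous 1D plume sits at x = vt; there the Gaussian factor is 1 and C_max = M/(n_e·A·√(4πDt)), where n_e·A is the pore area the mass is dissolved in.
√(4πDt) = √(4π × 1.6 × 240) = 69.47 m, so C_max = 15/(0.26 × 4.4 × 69.47) = 0.189 kg/m³.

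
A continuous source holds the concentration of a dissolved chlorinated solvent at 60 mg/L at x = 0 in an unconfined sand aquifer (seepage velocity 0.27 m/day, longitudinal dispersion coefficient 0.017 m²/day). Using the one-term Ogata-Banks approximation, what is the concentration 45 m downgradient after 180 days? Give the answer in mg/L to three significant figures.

55.6 mg/L

For a continuous step input, C/C₀ ≈ ½·erfc((x−vt)/(2√(Dt))).
vt = 0.27 × 180 = 48.6 m and 2√(Dt) = 2√(0.017 × 180) = 3.499 m.
Argument (x−vt)/(2√(Dt)) = (45 − 48.6)/3.499 = -1.029; ½·erfc(-1.029) = 0.9272.
C = 60 × 0.9272 = 55.6 mg/L.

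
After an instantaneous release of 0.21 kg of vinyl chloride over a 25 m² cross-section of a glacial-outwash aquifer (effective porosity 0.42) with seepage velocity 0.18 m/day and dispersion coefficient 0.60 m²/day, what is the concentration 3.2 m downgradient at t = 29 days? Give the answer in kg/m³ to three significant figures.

0.00128 kg/m³

For an instantaneous plane source, C(x,t) = M/(n_e·A·√(4πDt)) · exp(−(x−vt)²/(4Dt)), with n_e·A the pore (flow) area.
Plume center vt = 0.18 × 29 = 5.22 m, so the well at 3.2 m is 2.02 m upgradient of the peak.
√(4πDt) = 14.79 m, giving peak height M/(n_e·A·√(4πDt)) = 0.21/(0.42 × 25 × 14.79) = 0.001352 kg/m³.
(x−vt)²/(4Dt) = (-2.02)²/(4 × 0.60 × 29) = 0.05863; exp(−0.05863) = 0.9431.
C = 0.001352 × 0.9431 = 0.00128 kg/m³.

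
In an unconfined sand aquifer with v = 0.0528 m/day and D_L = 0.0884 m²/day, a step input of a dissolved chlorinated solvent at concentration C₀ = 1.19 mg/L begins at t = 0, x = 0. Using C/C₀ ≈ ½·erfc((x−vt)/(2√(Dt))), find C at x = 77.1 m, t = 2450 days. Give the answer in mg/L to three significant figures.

1.18 mg/L

For a continuous step input, C/C₀ ≈ ½·erfc((x−vt)/(2√(Dt))).
vt = 0.0528 × 2450 = 129.36 m and 2√(Dt) = 2√(0.0884 × 2450) = 29.43 m.
Argument (x−vt)/(2√(Dt)) = (77.1 − 129.36)/29.43 = -1.776; ½·erfc(-1.776) = 0.9940.
C = 1.19 × 0.9940 = 1.18 mg/L.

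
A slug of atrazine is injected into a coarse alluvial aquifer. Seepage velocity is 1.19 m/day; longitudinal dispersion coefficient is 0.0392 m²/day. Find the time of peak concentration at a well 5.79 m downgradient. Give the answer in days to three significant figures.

4.84 days

For the 1D instantaneous-source solution, setting ∂C/∂t = 0 at fixed x gives v²t² + 2Dt − x² = 0, so t = (√(D² + v²x²) − D)/v².
√(D² + v²x²) = √(0.0392² + 1.19² × 5.79²) = 6.890; v² = 1.4161.
t = (6.890 − 0.0392)/1.4161 = 4.84 days (vs. the pure-advection estimate x/v = 4.87 d).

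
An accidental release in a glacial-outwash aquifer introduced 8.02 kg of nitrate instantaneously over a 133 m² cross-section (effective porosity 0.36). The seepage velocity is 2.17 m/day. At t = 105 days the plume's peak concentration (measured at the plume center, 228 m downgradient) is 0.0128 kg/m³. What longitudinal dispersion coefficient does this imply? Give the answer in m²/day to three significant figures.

0.130 m²/day

At the plume center C_max = M/(n_e·A·√(4πDt)), so D = M²/(4πt·(n_e·A·C_max)²).
n_e·A·C_max = 0.36 × 133 × 0.0128 = 0.6129 kg/m.
D = 8.02²/(4π × 105 × 0.6129²) = 0.130 m²/day.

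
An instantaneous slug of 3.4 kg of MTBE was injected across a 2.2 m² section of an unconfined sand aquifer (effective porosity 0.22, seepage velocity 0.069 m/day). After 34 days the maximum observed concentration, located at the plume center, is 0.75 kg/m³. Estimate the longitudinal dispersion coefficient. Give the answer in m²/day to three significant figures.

At the plume center C_max = M/(n_e·A·√(4πDt)), so D = M²/(4πt·(n_e·A·C_max)²).
n_e·A·C_max = 0.22 × 2.2 × 0.75 = 0.3630 kg/m.
D = 3.4²/(4π × 34 × 0.3630²) = 0.205 m²/day.

0.205 m²/day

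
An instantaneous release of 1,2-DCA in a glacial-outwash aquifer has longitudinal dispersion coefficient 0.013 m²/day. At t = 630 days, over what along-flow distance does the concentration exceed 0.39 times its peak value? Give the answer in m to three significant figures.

11.1 m

The plume is Gaussian with σ = √(2Dt) = √(2 × 0.013 × 630) = 4.047 m.
C/C_peak = exp(−Δx²/(2σ²)) = 0.39 ⇒ Δx = σ·√(−2 ln 0.39) = 4.047 × 1.372 = 5.552 m.
Width = 2Δx = 11.1 m.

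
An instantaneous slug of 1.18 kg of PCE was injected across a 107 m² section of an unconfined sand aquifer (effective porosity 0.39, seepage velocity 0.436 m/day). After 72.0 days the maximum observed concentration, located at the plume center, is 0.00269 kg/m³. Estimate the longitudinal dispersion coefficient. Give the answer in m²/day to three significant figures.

At the plume center C_max = M/(n_e·A·√(4πDt)), so D = M²/(4πt·(n_e·A·C_max)²).
n_e·A·C_max = 0.39 × 107 × 0.00269 = 0.1123 kg/m.
D = 1.18²/(4π × 72.0 × 0.1123²) = 0.122 m²/day.

0.122 m²/day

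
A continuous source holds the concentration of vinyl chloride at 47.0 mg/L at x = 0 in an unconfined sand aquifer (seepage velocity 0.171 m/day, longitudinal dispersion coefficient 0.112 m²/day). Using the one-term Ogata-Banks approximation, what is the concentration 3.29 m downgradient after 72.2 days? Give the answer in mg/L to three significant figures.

46.4 mg/L

For a continuous step input, C/C₀ ≈ ½·erfc((x−vt)/(2√(Dt))).
vt = 0.171 × 72.2 = 12.3462 m and 2√(Dt) = 2√(0.112 × 72.2) = 5.687 m.
Argument (x−vt)/(2√(Dt)) = (3.29 − 12.3462)/5.687 = -1.592; ½·erfc(-1.592) = 0.9878.
C = 47.0 × 0.9878 = 46.4 mg/L.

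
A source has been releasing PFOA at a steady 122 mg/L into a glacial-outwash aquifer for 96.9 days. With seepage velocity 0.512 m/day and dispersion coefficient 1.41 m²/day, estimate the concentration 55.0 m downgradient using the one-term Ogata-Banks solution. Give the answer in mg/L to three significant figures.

For a continuous step input, C/C₀ ≈ ½·erfc((x−vt)/(2√(Dt))).
vt = 0.512 × 96.9 = 49.6128 m and 2√(Dt) = 2√(1.41 × 96.9) = 23.38 m.
Argument (x−vt)/(2√(Dt)) = (55.0 − 49.6128)/23.38 = 0.2304; ½·erfc(0.2304) = 0.3723.
C = 122 × 0.3723 = 45.4 mg/L.

45.4 mg/L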